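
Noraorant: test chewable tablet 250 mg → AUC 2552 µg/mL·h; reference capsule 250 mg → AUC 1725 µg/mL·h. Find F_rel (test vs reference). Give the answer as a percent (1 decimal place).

F_rel = 147.9%

F_rel = (AUC_test/D_test) / (AUC_ref/D_ref)
      = (2552/250) / (1725/250)
      = 10.208 / 6.9 = 1.4794 = 147.94%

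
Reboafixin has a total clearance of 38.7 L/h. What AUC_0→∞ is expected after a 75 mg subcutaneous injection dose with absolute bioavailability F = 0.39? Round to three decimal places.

AUC_0→∞ = F × Dose / CL
        = 0.39 × 75 / 38.7 = 0.755814 mg/L·h

AUC = 0.756 mg/L·h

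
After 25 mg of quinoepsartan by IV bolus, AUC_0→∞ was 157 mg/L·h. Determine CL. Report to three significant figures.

CL = Dose_iv / AUC_0→∞
   = 25 / 157 = 0.159236 L/h

CL = 0.159 L/h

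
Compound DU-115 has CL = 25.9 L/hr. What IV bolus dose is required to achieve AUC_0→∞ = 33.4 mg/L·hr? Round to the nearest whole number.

Dose_iv = CL × AUC_0→∞
     = 25.9 × 33.4 = 865.06 mg

Dose = 865 mg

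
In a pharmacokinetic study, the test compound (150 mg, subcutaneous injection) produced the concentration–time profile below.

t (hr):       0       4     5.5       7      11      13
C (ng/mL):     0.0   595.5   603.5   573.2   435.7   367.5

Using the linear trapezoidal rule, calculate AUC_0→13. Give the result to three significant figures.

AUC = 5790 ng/mL·hr

Trapezoidal AUC_0→13:
  [0→4]: (0.0+595.5)/2 × 4 = 1191.0
  [4→5.5]: (595.5+603.5)/2 × 1.5 = 899.25
  [5.5→7]: (603.5+573.2)/2 × 1.5 = 882.525
  [7→11]: (573.2+435.7)/2 × 4 = 2017.8
  [11→13]: (435.7+367.5)/2 × 2 = 803.2
  Sum = 5793.775 ng/mL·hr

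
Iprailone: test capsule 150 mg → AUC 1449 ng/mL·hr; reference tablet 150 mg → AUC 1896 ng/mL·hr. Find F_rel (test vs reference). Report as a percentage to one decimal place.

F_rel = (AUC_test/D_test) / (AUC_ref/D_ref)
      = (1449/150) / (1896/150)
      = 9.66 / 12.64 = 0.7642 = 76.42%

F_rel = 76.4%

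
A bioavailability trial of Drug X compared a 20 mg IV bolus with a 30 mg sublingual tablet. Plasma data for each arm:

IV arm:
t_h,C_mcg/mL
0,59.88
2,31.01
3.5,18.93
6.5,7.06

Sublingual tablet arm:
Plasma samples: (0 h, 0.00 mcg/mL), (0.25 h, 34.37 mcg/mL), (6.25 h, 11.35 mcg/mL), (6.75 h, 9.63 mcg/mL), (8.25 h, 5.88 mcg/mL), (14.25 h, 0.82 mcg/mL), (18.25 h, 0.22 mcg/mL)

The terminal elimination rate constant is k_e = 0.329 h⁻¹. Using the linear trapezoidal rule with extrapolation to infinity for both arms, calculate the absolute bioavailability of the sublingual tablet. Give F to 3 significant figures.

F = 0.640

Trapezoidal AUC_0→6.5 (IV):
  [0→2]: (59.88+31.01)/2 × 2 = 90.89
  [2→3.5]: (31.01+18.93)/2 × 1.5 = 37.455
  [3.5→6.5]: (18.93+7.06)/2 × 3 = 38.985
  Sum = 167.33 mcg/mL·h
IV tail: 7.06/0.329 = 21.459; AUC_iv,0→∞ = 167.33 + 21.459 = 188.789 mcg/mL·h
Trapezoidal AUC_0→18.25 (sublingual tablet):
  [0→0.25]: (0.00+34.37)/2 × 0.25 = 4.29625
  [0.25→6.25]: (34.37+11.35)/2 × 6 = 137.16
  [6.25→6.75]: (11.35+9.63)/2 × 0.5 = 5.245
  [6.75→8.25]: (9.63+5.88)/2 × 1.5 = 11.6325
  [8.25→14.25]: (5.88+0.82)/2 × 6 = 20.1
  [14.25→18.25]: (0.82+0.22)/2 × 4 = 2.08
  Sum = 180.51375 mcg/mL·h
sublingual tablet tail: 0.22/0.329 = 0.669; AUC_ev,0→∞ = 180.51375 + 0.669 = 181.18275 mcg/mL·h
F = (AUC_ev/D_ev)/(AUC_iv/D_iv) = (181.18275/30)/(188.789/20) = 6.039425/9.43945 = 0.6398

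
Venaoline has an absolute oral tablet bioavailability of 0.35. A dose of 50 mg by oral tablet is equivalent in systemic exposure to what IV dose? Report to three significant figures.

Systemic exposure from an extravascular dose = F × D_ev, so the equivalent IV dose is F × D_ev.
D_iv = F × D_ev = 0.35 × 50 = 17.5 mg

D_iv = 17.5 mg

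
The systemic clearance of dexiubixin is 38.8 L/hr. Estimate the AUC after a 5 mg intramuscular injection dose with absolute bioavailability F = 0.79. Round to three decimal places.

AUC = 0.102 mg/L·hr

AUC_0→∞ = F × Dose / CL
        = 0.79 × 5 / 38.8 = 0.101804 mg/L·hr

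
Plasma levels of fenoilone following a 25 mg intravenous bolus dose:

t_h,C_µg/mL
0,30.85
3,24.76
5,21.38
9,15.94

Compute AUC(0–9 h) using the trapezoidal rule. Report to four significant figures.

Trapezoidal AUC_0→9:
  [0→3]: (30.85+24.76)/2 × 3 = 83.415
  [3→5]: (24.76+21.38)/2 × 2 = 46.14
  [5→9]: (21.38+15.94)/2 × 4 = 74.64
  Sum = 204.195 µg/mL·h

AUC = 204.2 µg/mL·h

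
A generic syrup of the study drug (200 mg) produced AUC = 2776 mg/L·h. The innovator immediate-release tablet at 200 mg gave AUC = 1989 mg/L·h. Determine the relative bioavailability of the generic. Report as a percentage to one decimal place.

F_rel = 139.6%

F_rel = (AUC_test/D_test) / (AUC_ref/D_ref)
      = (2776/200) / (1989/200)
      = 13.88 / 9.945 = 1.3957 = 139.57%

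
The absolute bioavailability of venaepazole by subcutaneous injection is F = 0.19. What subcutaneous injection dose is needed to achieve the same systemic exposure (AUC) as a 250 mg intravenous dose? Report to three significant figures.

For equal systemic exposure: F × D_ev = D_iv
D_ev = D_iv / F = 250 / 0.19 = 1315.79 mg

D_subcutaneous = 1320 mg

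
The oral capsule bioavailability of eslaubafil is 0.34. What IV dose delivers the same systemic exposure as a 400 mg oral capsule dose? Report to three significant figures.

D_iv = 136 mg

Systemic exposure from an extravascular dose = F × D_ev, so the equivalent IV dose is F × D_ev.
D_iv = F × D_ev = 0.34 × 400 = 136 mg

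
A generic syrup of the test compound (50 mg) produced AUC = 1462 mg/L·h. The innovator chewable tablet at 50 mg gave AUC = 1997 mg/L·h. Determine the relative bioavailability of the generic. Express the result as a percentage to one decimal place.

F_rel = (AUC_test/D_test) / (AUC_ref/D_ref)
      = (1462/50) / (1997/50)
      = 29.24 / 39.94 = 0.7321 = 73.21%

F_rel = 73.2%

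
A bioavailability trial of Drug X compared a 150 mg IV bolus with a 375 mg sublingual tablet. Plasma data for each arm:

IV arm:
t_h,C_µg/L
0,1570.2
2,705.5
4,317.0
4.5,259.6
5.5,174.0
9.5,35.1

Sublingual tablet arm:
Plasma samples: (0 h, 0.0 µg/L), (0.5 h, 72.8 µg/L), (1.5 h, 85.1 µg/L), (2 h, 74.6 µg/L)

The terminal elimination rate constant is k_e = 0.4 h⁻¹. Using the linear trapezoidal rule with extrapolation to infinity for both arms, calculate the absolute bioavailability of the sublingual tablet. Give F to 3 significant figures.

F = 0.0311

Trapezoidal AUC_0→9.5 (IV):
  [0→2]: (1570.2+705.5)/2 × 2 = 2275.7
  [2→4]: (705.5+317.0)/2 × 2 = 1022.5
  [4→4.5]: (317.0+259.6)/2 × 0.5 = 144.15
  [4.5→5.5]: (259.6+174.0)/2 × 1 = 216.8
  [5.5→9.5]: (174.0+35.1)/2 × 4 = 418.2
  Sum = 4077.35 µg/L·h
IV tail: 35.1/0.4 = 87.750; AUC_iv,0→∞ = 4077.35 + 87.750 = 4165.1 µg/L·h
Trapezoidal AUC_0→2 (sublingual tablet):
  [0→0.5]: (0.0+72.8)/2 × 0.5 = 18.2
  [0.5→1.5]: (72.8+85.1)/2 × 1 = 78.95
  [1.5→2]: (85.1+74.6)/2 × 0.5 = 39.925
  Sum = 137.075 µg/L·h
sublingual tablet tail: 74.6/0.4 = 186.500; AUC_ev,0→∞ = 137.075 + 186.500 = 323.575 µg/L·h
F = (AUC_ev/D_ev)/(AUC_iv/D_iv) = (323.575/375)/(4165.1/150) = 0.862867/27.7673 = 0.0311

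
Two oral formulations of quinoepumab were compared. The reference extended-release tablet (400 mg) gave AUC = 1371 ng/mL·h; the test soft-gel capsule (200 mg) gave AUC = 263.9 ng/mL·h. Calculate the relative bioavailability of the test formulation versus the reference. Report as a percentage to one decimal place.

F_rel = 38.5%

F_rel = (AUC_test/D_test) / (AUC_ref/D_ref)
      = (263.9/200) / (1371/400)
      = 1.3195 / 3.4275 = 0.3850 = 38.50%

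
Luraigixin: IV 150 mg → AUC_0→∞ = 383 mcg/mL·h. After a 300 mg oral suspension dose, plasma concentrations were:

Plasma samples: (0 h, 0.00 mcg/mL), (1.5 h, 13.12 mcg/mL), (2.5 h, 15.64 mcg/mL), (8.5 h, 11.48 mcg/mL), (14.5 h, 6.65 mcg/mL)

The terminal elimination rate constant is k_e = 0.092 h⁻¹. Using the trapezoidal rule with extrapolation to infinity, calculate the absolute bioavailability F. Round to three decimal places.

F = 0.303

Trapezoidal AUC_0→14.5 (oral suspension):
  [0→1.5]: (0.00+13.12)/2 × 1.5 = 9.84
  [1.5→2.5]: (13.12+15.64)/2 × 1 = 14.38
  [2.5→8.5]: (15.64+11.48)/2 × 6 = 81.36
  [8.5→14.5]: (11.48+6.65)/2 × 6 = 54.39
  Sum = 159.97 mcg/mL·h
Tail: C_last/k_e = 6.65/0.092 = 72.283
AUC_0→∞ (oral suspension) = 159.97 + 72.283 = 232.253 mcg/mL·h
F = (AUC_ev/D_ev)/(AUC_iv/D_iv) = (232.253/300)/(383/150) = 0.774177/2.55333 = 0.3032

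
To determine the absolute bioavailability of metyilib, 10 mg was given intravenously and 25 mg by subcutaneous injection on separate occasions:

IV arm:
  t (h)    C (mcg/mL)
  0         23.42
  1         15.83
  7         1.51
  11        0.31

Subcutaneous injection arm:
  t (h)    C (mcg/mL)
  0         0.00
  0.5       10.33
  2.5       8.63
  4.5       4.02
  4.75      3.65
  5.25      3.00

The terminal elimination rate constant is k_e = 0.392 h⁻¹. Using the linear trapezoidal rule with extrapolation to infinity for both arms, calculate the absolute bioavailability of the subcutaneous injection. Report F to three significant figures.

F = 0.234

Trapezoidal AUC_0→11 (IV):
  [0→1]: (23.42+15.83)/2 × 1 = 19.625
  [1→7]: (15.83+1.51)/2 × 6 = 52.02
  [7→11]: (1.51+0.31)/2 × 4 = 3.64
  Sum = 75.285 mcg/mL·h
IV tail: 0.31/0.392 = 0.791; AUC_iv,0→∞ = 75.285 + 0.791 = 76.076 mcg/mL·h
Trapezoidal AUC_0→5.25 (subcutaneous injection):
  [0→0.5]: (0.00+10.33)/2 × 0.5 = 2.5825
  [0.5→2.5]: (10.33+8.63)/2 × 2 = 18.96
  [2.5→4.5]: (8.63+4.02)/2 × 2 = 12.65
  [4.5→4.75]: (4.02+3.65)/2 × 0.25 = 0.95875
  [4.75→5.25]: (3.65+3.00)/2 × 0.5 = 1.6625
  Sum = 36.81375 mcg/mL·h
subcutaneous injection tail: 3.00/0.392 = 7.653; AUC_ev,0→∞ = 36.81375 + 7.653 = 44.46675 mcg/mL·h
F = (AUC_ev/D_ev)/(AUC_iv/D_iv) = (44.46675/25)/(76.076/10) = 1.77867/7.6076 = 0.2338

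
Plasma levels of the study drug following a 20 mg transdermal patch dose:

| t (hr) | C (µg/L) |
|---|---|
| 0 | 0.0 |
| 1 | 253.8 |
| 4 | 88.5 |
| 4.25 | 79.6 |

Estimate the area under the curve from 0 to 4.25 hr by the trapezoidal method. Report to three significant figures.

Trapezoidal AUC_0→4.25:
  [0→1]: (0.0+253.8)/2 × 1 = 126.9
  [1→4]: (253.8+88.5)/2 × 3 = 513.45
  [4→4.25]: (88.5+79.6)/2 × 0.25 = 21.0125
  Sum = 661.3625 µg/L·hr

AUC = 661 µg/L·hr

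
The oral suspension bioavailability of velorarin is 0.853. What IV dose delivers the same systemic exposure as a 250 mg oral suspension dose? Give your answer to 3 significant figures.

D_iv = 213 mg

Systemic exposure from an extravascular dose = F × D_ev, so the equivalent IV dose is F × D_ev.
D_iv = F × D_ev = 0.853 × 250 = 213.25 mg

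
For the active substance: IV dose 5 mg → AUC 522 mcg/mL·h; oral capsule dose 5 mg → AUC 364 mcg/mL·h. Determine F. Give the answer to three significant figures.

F = 0.697

F = (AUC_ev / D_ev) / (AUC_iv / D_iv)
  = (364/5) / (522/5)
  = 72.8 / 104.4 = 0.6973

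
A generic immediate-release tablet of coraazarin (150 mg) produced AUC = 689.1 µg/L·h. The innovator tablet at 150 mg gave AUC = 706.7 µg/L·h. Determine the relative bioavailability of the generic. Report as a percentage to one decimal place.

F_rel = (AUC_test/D_test) / (AUC_ref/D_ref)
      = (689.1/150) / (706.7/150)
      = 4.594 / 4.71133 = 0.9751 = 97.51%

F_rel = 97.5%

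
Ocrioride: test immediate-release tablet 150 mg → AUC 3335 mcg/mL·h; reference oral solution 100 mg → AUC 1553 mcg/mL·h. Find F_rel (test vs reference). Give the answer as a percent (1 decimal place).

F_rel = 143.2%

F_rel = (AUC_test/D_test) / (AUC_ref/D_ref)
      = (3335/150) / (1553/100)
      = 22.2333 / 15.53 = 1.4316 = 143.16%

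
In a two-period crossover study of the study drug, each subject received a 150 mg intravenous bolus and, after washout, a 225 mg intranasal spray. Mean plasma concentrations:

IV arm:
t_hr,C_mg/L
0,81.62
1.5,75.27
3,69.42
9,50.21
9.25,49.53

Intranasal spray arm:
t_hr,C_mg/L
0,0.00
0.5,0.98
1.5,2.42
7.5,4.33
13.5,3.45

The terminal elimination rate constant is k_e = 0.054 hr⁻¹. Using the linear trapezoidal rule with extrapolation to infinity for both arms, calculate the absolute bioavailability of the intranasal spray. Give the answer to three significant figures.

Trapezoidal AUC_0→9.25 (IV):
  [0→1.5]: (81.62+75.27)/2 × 1.5 = 117.6675
  [1.5→3]: (75.27+69.42)/2 × 1.5 = 108.5175
  [3→9]: (69.42+50.21)/2 × 6 = 358.89
  [9→9.25]: (50.21+49.53)/2 × 0.25 = 12.4675
  Sum = 597.5425 mg/L·hr
IV tail: 49.53/0.054 = 917.222; AUC_iv,0→∞ = 597.5425 + 917.222 = 1514.7645 mg/L·hr
Trapezoidal AUC_0→13.5 (intranasal spray):
  [0→0.5]: (0.00+0.98)/2 × 0.5 = 0.245
  [0.5→1.5]: (0.98+2.42)/2 × 1 = 1.7
  [1.5→7.5]: (2.42+4.33)/2 × 6 = 20.25
  [7.5→13.5]: (4.33+3.45)/2 × 6 = 23.34
  Sum = 45.535 mg/L·hr
intranasal spray tail: 3.45/0.054 = 63.889; AUC_ev,0→∞ = 45.535 + 63.889 = 109.424 mg/L·hr
F = (AUC_ev/D_ev)/(AUC_iv/D_iv) = (109.424/225)/(1514.7645/150) = 0.486329/10.09843 = 0.0482

F = 0.0482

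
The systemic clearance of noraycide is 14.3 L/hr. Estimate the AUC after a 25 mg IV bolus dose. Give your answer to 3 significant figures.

AUC = 1.75 mg/L·hr

AUC_0→∞ = Dose_iv / CL
        = 25 / 14.3 = 1.74825 mg/L·hr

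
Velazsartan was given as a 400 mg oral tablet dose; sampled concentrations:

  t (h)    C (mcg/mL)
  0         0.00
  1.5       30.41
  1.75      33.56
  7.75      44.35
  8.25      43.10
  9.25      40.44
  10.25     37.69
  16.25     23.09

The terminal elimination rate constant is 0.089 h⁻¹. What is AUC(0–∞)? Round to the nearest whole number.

AUC = 809 mcg/mL·h

Trapezoidal AUC_0→16.25:
  [0→1.5]: (0.00+30.41)/2 × 1.5 = 22.8075
  [1.5→1.75]: (30.41+33.56)/2 × 0.25 = 7.99625
  [1.75→7.75]: (33.56+44.35)/2 × 6 = 233.73
  [7.75→8.25]: (44.35+43.10)/2 × 0.5 = 21.8625
  [8.25→9.25]: (43.10+40.44)/2 × 1 = 41.77
  [9.25→10.25]: (40.44+37.69)/2 × 1 = 39.065
  [10.25→16.25]: (37.69+23.09)/2 × 6 = 182.34
  Sum = 549.57125 mcg/mL·h
Extrapolated tail: C_last / k_e = 23.09 / 0.089 = 259.438
AUC_0→∞ = 549.57125 + 259.438 = 809.00925 mcg/mL·h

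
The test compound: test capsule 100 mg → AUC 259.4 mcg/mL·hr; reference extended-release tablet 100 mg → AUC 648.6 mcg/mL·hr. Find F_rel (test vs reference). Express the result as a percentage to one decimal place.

F_rel = (AUC_test/D_test) / (AUC_ref/D_ref)
      = (259.4/100) / (648.6/100)
      = 2.594 / 6.486 = 0.3999 = 39.99%

F_rel = 40.0%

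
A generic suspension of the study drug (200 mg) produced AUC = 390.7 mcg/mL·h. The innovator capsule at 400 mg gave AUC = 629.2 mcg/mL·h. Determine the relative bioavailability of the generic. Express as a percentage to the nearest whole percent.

F_rel = 124%

F_rel = (AUC_test/D_test) / (AUC_ref/D_ref)
      = (390.7/200) / (629.2/400)
      = 1.9535 / 1.573 = 1.2419 = 124.19%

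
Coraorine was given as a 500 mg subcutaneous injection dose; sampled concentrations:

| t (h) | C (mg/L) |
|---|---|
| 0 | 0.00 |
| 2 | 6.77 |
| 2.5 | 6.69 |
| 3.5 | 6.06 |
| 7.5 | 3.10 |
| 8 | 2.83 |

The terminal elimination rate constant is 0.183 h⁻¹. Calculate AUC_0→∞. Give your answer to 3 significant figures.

Trapezoidal AUC_0→8:
  [0→2]: (0.00+6.77)/2 × 2 = 6.77
  [2→2.5]: (6.77+6.69)/2 × 0.5 = 3.365
  [2.5→3.5]: (6.69+6.06)/2 × 1 = 6.375
  [3.5→7.5]: (6.06+3.10)/2 × 4 = 18.32
  [7.5→8]: (3.10+2.83)/2 × 0.5 = 1.4825
  Sum = 36.3125 mg/L·h
Extrapolated tail: C_last / k_e = 2.83 / 0.183 = 15.464
AUC_0→∞ = 36.3125 + 15.464 = 51.7765 mg/L·h

AUC = 51.8 mg/L·h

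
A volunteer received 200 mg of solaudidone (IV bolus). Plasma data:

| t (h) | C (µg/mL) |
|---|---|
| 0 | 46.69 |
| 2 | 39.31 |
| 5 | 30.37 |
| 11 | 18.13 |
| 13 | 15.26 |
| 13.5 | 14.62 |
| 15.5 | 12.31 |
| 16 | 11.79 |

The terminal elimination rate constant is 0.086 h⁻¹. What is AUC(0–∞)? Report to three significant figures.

AUC = 547 µg/mL·h

Trapezoidal AUC_0→16:
  [0→2]: (46.69+39.31)/2 × 2 = 86.0
  [2→5]: (39.31+30.37)/2 × 3 = 104.52
  [5→11]: (30.37+18.13)/2 × 6 = 145.5
  [11→13]: (18.13+15.26)/2 × 2 = 33.39
  [13→13.5]: (15.26+14.62)/2 × 0.5 = 7.47
  [13.5→15.5]: (14.62+12.31)/2 × 2 = 26.93
  [15.5→16]: (12.31+11.79)/2 × 0.5 = 6.025
  Sum = 409.835 µg/mL·h
Extrapolated tail: C_last / k_e = 11.79 / 0.086 = 137.093
AUC_0→∞ = 409.835 + 137.093 = 546.928 µg/mL·h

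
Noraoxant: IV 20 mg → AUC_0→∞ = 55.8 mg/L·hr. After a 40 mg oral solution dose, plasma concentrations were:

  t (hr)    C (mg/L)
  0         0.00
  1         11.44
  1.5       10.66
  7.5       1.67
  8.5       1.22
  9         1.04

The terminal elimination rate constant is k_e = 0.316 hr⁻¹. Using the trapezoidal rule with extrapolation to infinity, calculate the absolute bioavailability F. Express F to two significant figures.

Trapezoidal AUC_0→9 (oral solution):
  [0→1]: (0.00+11.44)/2 × 1 = 5.72
  [1→1.5]: (11.44+10.66)/2 × 0.5 = 5.525
  [1.5→7.5]: (10.66+1.67)/2 × 6 = 36.99
  [7.5→8.5]: (1.67+1.22)/2 × 1 = 1.445
  [8.5→9]: (1.22+1.04)/2 × 0.5 = 0.565
  Sum = 50.245 mg/L·hr
Tail: C_last/k_e = 1.04/0.316 = 3.291
AUC_0→∞ (oral solution) = 50.245 + 3.291 = 53.536 mg/L·hr
F = (AUC_ev/D_ev)/(AUC_iv/D_iv) = (53.536/40)/(55.8/20) = 1.3384/2.79 = 0.4797

F = 0.48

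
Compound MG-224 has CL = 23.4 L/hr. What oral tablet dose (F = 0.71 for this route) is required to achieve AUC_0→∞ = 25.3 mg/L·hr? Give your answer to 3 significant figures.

Dose = CL × AUC_0→∞ / F
     = 23.4 × 25.3 / 0.71 = 833.831 mg

Dose = 834 mg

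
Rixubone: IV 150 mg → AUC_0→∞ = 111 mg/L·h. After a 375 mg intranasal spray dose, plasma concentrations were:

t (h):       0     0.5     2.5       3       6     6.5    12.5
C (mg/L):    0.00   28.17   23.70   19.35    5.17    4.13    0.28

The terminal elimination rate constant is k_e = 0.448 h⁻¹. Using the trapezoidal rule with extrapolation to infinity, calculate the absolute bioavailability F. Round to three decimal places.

F = 0.442

Trapezoidal AUC_0→12.5 (intranasal spray):
  [0→0.5]: (0.00+28.17)/2 × 0.5 = 7.0425
  [0.5→2.5]: (28.17+23.70)/2 × 2 = 51.87
  [2.5→3]: (23.70+19.35)/2 × 0.5 = 10.7625
  [3→6]: (19.35+5.17)/2 × 3 = 36.78
  [6→6.5]: (5.17+4.13)/2 × 0.5 = 2.325
  [6.5→12.5]: (4.13+0.28)/2 × 6 = 13.23
  Sum = 122.01 mg/L·h
Tail: C_last/k_e = 0.28/0.448 = 0.625
AUC_0→∞ (intranasal spray) = 122.01 + 0.625 = 122.635 mg/L·h
F = (AUC_ev/D_ev)/(AUC_iv/D_iv) = (122.635/375)/(111/150) = 0.327027/0.74 = 0.4419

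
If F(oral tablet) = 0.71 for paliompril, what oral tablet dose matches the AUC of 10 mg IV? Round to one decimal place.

D_oral = 14.1 mg

For equal systemic exposure: F × D_ev = D_iv
D_ev = D_iv / F = 10 / 0.71 = 14.0845 mg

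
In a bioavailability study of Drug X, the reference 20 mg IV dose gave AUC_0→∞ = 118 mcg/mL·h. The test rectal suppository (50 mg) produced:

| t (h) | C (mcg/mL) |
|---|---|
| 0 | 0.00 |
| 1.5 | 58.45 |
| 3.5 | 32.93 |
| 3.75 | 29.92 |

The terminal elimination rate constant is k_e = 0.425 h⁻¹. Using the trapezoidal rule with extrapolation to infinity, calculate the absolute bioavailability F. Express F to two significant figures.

Trapezoidal AUC_0→3.75 (rectal suppository):
  [0→1.5]: (0.00+58.45)/2 × 1.5 = 43.8375
  [1.5→3.5]: (58.45+32.93)/2 × 2 = 91.38
  [3.5→3.75]: (32.93+29.92)/2 × 0.25 = 7.85625
  Sum = 143.07375 mcg/mL·h
Tail: C_last/k_e = 29.92/0.425 = 70.400
AUC_0→∞ (rectal suppository) = 143.07375 + 70.400 = 213.47375 mcg/mL·h
F = (AUC_ev/D_ev)/(AUC_iv/D_iv) = (213.47375/50)/(118/20) = 4.269475/5.9 = 0.7236

F = 0.72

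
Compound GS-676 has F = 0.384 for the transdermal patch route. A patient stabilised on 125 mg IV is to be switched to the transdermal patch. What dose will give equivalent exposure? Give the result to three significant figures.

D_transdermal = 326 mg

For equal systemic exposure: F × D_ev = D_iv
D_ev = D_iv / F = 125 / 0.384 = 325.521 mg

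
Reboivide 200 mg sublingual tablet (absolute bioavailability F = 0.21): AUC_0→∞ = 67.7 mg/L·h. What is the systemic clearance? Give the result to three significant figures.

CL = F × Dose / AUC_0→∞
   = 0.21 × 200 / 67.7 = 0.620384 L/h

CL = 0.620 L/h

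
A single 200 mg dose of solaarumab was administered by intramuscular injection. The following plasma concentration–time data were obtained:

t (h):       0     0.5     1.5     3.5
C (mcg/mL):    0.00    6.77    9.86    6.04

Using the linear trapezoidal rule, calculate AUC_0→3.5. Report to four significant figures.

AUC = 25.91 mcg/mL·h

Trapezoidal AUC_0→3.5:
  [0→0.5]: (0.00+6.77)/2 × 0.5 = 1.6925
  [0.5→1.5]: (6.77+9.86)/2 × 1 = 8.315
  [1.5→3.5]: (9.86+6.04)/2 × 2 = 15.9
  Sum = 25.9075 mcg/mL·h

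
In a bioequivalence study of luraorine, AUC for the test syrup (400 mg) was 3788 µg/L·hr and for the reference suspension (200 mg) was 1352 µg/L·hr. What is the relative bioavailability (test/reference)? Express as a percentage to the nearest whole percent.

F_rel = 140%

F_rel = (AUC_test/D_test) / (AUC_ref/D_ref)
      = (3788/400) / (1352/200)
      = 9.47 / 6.76 = 1.4009 = 140.09%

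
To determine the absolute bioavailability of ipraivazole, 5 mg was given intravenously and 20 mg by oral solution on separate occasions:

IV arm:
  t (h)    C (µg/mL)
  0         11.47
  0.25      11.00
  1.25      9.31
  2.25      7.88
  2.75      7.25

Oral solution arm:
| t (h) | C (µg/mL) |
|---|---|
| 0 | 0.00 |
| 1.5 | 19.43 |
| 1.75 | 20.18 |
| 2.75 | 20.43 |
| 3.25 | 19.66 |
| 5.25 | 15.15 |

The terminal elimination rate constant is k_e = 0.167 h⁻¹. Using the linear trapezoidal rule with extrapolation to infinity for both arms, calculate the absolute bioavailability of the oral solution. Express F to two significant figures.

Trapezoidal AUC_0→2.75 (IV):
  [0→0.25]: (11.47+11.00)/2 × 0.25 = 2.80875
  [0.25→1.25]: (11.00+9.31)/2 × 1 = 10.155
  [1.25→2.25]: (9.31+7.88)/2 × 1 = 8.595
  [2.25→2.75]: (7.88+7.25)/2 × 0.5 = 3.7825
  Sum = 25.34125 µg/mL·h
IV tail: 7.25/0.167 = 43.413; AUC_iv,0→∞ = 25.34125 + 43.413 = 68.75425 µg/mL·h
Trapezoidal AUC_0→5.25 (oral solution):
  [0→1.5]: (0.00+19.43)/2 × 1.5 = 14.5725
  [1.5→1.75]: (19.43+20.18)/2 × 0.25 = 4.95125
  [1.75→2.75]: (20.18+20.43)/2 × 1 = 20.305
  [2.75→3.25]: (20.43+19.66)/2 × 0.5 = 10.0225
  [3.25→5.25]: (19.66+15.15)/2 × 2 = 34.81
  Sum = 84.66125 µg/mL·h
oral solution tail: 15.15/0.167 = 90.719; AUC_ev,0→∞ = 84.66125 + 90.719 = 175.38025 µg/mL·h
F = (AUC_ev/D_ev)/(AUC_iv/D_iv) = (175.38025/20)/(68.75425/5) = 8.7690125/13.75085 = 0.6377

F = 0.64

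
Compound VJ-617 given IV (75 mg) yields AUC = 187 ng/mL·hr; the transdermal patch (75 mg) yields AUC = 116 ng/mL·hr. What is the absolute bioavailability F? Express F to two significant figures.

F = 0.62

F = (AUC_ev / D_ev) / (AUC_iv / D_iv)
  = (116/75) / (187/75)
  = 1.54667 / 2.49333 = 0.6203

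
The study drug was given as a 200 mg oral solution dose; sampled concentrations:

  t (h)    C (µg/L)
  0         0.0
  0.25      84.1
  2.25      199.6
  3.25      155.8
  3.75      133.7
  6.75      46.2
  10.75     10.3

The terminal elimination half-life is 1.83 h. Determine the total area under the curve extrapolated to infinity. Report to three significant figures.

AUC = 954 µg/L·h

Trapezoidal AUC_0→10.75:
  [0→0.25]: (0.0+84.1)/2 × 0.25 = 10.5125
  [0.25→2.25]: (84.1+199.6)/2 × 2 = 283.7
  [2.25→3.25]: (199.6+155.8)/2 × 1 = 177.7
  [3.25→3.75]: (155.8+133.7)/2 × 0.5 = 72.375
  [3.75→6.75]: (133.7+46.2)/2 × 3 = 269.85
  [6.75→10.75]: (46.2+10.3)/2 × 4 = 113.0
  Sum = 927.1375 µg/L·h
k_e = ln2 / t½ = 0.693147 / 1.83 = 0.3788 h^-1
Extrapolated tail: C_last / k_e = 10.3 / 0.3788 = 27.191
AUC_0→∞ = 927.1375 + 27.191 = 954.3285 µg/L·h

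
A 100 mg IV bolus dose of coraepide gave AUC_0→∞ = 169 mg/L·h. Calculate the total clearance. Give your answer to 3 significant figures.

CL = 0.592 L/h

CL = Dose_iv / AUC_0→∞
   = 100 / 169 = 0.591716 L/h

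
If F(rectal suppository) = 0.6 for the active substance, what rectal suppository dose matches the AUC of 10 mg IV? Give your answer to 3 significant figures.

D_rectal = 16.7 mg

For equal systemic exposure: F × D_ev = D_iv
D_ev = D_iv / F = 10 / 0.6 = 16.6667 mg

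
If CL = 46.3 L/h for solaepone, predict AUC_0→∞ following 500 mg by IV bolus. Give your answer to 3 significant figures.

AUC = 10.8 mg/L·h

AUC_0→∞ = Dose_iv / CL
        = 500 / 46.3 = 10.7991 mg/L·h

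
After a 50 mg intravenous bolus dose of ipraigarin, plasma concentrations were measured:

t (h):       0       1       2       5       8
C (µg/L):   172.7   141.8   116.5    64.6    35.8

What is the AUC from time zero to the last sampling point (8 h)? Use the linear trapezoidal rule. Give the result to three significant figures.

Trapezoidal AUC_0→8:
  [0→1]: (172.7+141.8)/2 × 1 = 157.25
  [1→2]: (141.8+116.5)/2 × 1 = 129.15
  [2→5]: (116.5+64.6)/2 × 3 = 271.65
  [5→8]: (64.6+35.8)/2 × 3 = 150.6
  Sum = 708.65 µg/L·h

AUC = 709 µg/L·h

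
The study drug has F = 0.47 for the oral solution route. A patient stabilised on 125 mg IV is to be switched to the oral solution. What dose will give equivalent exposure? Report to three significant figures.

For equal systemic exposure: F × D_ev = D_iv
D_ev = D_iv / F = 125 / 0.47 = 265.957 mg

D_oral = 266 mg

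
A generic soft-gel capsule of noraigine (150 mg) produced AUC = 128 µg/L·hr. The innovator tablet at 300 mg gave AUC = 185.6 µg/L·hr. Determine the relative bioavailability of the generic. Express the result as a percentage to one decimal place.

F_rel = (AUC_test/D_test) / (AUC_ref/D_ref)
      = (128/150) / (185.6/300)
      = 0.853333 / 0.618667 = 1.3793 = 137.93%

F_rel = 137.9%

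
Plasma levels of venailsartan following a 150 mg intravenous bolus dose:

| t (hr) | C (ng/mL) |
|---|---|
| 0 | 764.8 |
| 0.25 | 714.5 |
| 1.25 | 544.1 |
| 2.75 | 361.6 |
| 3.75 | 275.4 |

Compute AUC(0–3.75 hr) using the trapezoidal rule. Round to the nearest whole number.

AUC = 1812 ng/mL·hr

Trapezoidal AUC_0→3.75:
  [0→0.25]: (764.8+714.5)/2 × 0.25 = 184.9125
  [0.25→1.25]: (714.5+544.1)/2 × 1 = 629.3
  [1.25→2.75]: (544.1+361.6)/2 × 1.5 = 679.275
  [2.75→3.75]: (361.6+275.4)/2 × 1 = 318.5
  Sum = 1811.9875 ng/mL·hr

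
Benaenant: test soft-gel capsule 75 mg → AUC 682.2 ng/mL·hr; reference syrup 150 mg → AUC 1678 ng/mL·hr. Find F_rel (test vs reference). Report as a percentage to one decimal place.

F_rel = 81.3%

F_rel = (AUC_test/D_test) / (AUC_ref/D_ref)
      = (682.2/75) / (1678/150)
      = 9.096 / 11.1867 = 0.8131 = 81.31%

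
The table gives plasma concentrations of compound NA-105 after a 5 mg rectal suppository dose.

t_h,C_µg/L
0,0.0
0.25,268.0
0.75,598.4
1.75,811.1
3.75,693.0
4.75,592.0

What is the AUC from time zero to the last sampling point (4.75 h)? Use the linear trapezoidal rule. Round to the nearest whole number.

Trapezoidal AUC_0→4.75:
  [0→0.25]: (0.0+268.0)/2 × 0.25 = 33.5
  [0.25→0.75]: (268.0+598.4)/2 × 0.5 = 216.6
  [0.75→1.75]: (598.4+811.1)/2 × 1 = 704.75
  [1.75→3.75]: (811.1+693.0)/2 × 2 = 1504.1
  [3.75→4.75]: (693.0+592.0)/2 × 1 = 642.5
  Sum = 3101.45 µg/L·h

AUC = 3101 µg/L·h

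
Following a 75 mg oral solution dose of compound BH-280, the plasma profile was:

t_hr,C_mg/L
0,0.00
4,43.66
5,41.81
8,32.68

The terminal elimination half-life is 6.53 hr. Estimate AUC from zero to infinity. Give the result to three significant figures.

AUC = 550 mg/L·hr

Trapezoidal AUC_0→8:
  [0→4]: (0.00+43.66)/2 × 4 = 87.32
  [4→5]: (43.66+41.81)/2 × 1 = 42.735
  [5→8]: (41.81+32.68)/2 × 3 = 111.735
  Sum = 241.79 mg/L·hr
k_e = ln2 / t½ = 0.693147 / 6.53 = 0.1061 hr^-1
Extrapolated tail: C_last / k_e = 32.68 / 0.1061 = 308.011
AUC_0→∞ = 241.79 + 308.011 = 549.801 mg/L·hr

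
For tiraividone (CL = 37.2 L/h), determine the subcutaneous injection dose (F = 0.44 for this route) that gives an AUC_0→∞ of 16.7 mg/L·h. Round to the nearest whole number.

Dose = CL × AUC_0→∞ / F
     = 37.2 × 16.7 / 0.44 = 1411.91 mg

Dose = 1412 mg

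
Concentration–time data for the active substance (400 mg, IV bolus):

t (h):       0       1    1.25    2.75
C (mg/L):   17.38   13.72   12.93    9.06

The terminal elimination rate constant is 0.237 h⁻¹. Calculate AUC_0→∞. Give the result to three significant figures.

Trapezoidal AUC_0→2.75:
  [0→1]: (17.38+13.72)/2 × 1 = 15.55
  [1→1.25]: (13.72+12.93)/2 × 0.25 = 3.33125
  [1.25→2.75]: (12.93+9.06)/2 × 1.5 = 16.4925
  Sum = 35.37375 mg/L·h
Extrapolated tail: C_last / k_e = 9.06 / 0.237 = 38.228
AUC_0→∞ = 35.37375 + 38.228 = 73.60175 mg/L·h

AUC = 73.6 mg/L·h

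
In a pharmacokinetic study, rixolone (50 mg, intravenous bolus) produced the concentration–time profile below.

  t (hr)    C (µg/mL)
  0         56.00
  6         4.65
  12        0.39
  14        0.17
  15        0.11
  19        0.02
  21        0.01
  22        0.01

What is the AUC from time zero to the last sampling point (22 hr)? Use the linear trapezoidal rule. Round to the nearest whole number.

AUC = 198 µg/mL·hr

Trapezoidal AUC_0→22:
  [0→6]: (56.00+4.65)/2 × 6 = 181.95
  [6→12]: (4.65+0.39)/2 × 6 = 15.12
  [12→14]: (0.39+0.17)/2 × 2 = 0.56
  [14→15]: (0.17+0.11)/2 × 1 = 0.14
  [15→19]: (0.11+0.02)/2 × 4 = 0.26
  [19→21]: (0.02+0.01)/2 × 2 = 0.03
  [21→22]: (0.01+0.01)/2 × 1 = 0.01
  Sum = 198.07 µg/mL·hr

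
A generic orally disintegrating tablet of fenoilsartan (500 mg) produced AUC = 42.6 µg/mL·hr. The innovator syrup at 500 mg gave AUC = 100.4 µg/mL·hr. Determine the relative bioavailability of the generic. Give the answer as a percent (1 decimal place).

F_rel = (AUC_test/D_test) / (AUC_ref/D_ref)
      = (42.6/500) / (100.4/500)
      = 0.0852 / 0.2008 = 0.4243 = 42.43%

F_rel = 42.4%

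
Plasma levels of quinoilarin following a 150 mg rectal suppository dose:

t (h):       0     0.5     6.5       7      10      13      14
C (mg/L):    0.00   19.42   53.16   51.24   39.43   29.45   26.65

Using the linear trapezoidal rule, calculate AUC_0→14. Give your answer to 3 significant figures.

Trapezoidal AUC_0→14:
  [0→0.5]: (0.00+19.42)/2 × 0.5 = 4.855
  [0.5→6.5]: (19.42+53.16)/2 × 6 = 217.74
  [6.5→7]: (53.16+51.24)/2 × 0.5 = 26.1
  [7→10]: (51.24+39.43)/2 × 3 = 136.005
  [10→13]: (39.43+29.45)/2 × 3 = 103.32
  [13→14]: (29.45+26.65)/2 × 1 = 28.05
  Sum = 516.07 mg/L·h

AUC = 516 mg/L·h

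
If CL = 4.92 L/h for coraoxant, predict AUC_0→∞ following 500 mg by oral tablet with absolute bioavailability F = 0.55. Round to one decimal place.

AUC_0→∞ = F × Dose / CL
        = 0.55 × 500 / 4.92 = 55.8943 mg/L·h

AUC = 55.9 mg/L·h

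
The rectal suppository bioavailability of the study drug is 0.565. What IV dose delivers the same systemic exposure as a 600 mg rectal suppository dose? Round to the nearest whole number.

D_iv = 339 mg

Systemic exposure from an extravascular dose = F × D_ev, so the equivalent IV dose is F × D_ev.
D_iv = F × D_ev = 0.565 × 600 = 339 mg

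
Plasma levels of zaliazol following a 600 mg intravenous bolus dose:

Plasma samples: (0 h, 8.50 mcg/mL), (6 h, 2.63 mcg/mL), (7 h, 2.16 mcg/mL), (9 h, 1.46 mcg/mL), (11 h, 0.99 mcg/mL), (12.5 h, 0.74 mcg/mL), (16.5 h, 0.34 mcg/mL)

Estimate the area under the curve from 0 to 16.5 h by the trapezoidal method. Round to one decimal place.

AUC = 45.3 mcg/mL·h

Trapezoidal AUC_0→16.5:
  [0→6]: (8.50+2.63)/2 × 6 = 33.39
  [6→7]: (2.63+2.16)/2 × 1 = 2.395
  [7→9]: (2.16+1.46)/2 × 2 = 3.62
  [9→11]: (1.46+0.99)/2 × 2 = 2.45
  [11→12.5]: (0.99+0.74)/2 × 1.5 = 1.2975
  [12.5→16.5]: (0.74+0.34)/2 × 4 = 2.16
  Sum = 45.3125 mcg/mL·h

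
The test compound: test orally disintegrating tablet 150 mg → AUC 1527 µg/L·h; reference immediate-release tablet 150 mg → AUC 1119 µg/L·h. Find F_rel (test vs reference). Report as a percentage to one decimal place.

F_rel = 136.5%

F_rel = (AUC_test/D_test) / (AUC_ref/D_ref)
      = (1527/150) / (1119/150)
      = 10.18 / 7.46 = 1.3646 = 136.46%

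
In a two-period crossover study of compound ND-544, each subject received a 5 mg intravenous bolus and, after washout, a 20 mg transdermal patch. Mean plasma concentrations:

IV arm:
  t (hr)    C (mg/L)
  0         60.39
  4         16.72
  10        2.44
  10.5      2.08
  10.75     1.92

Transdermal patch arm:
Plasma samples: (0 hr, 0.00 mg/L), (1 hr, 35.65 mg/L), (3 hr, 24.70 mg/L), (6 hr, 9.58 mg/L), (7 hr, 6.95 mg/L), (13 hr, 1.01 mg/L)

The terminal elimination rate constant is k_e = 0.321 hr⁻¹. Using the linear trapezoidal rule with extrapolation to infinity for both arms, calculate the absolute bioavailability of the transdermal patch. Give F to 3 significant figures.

Trapezoidal AUC_0→10.75 (IV):
  [0→4]: (60.39+16.72)/2 × 4 = 154.22
  [4→10]: (16.72+2.44)/2 × 6 = 57.48
  [10→10.5]: (2.44+2.08)/2 × 0.5 = 1.13
  [10.5→10.75]: (2.08+1.92)/2 × 0.25 = 0.5
  Sum = 213.33 mg/L·hr
IV tail: 1.92/0.321 = 5.981; AUC_iv,0→∞ = 213.33 + 5.981 = 219.311 mg/L·hr
Trapezoidal AUC_0→13 (transdermal patch):
  [0→1]: (0.00+35.65)/2 × 1 = 17.825
  [1→3]: (35.65+24.70)/2 × 2 = 60.35
  [3→6]: (24.70+9.58)/2 × 3 = 51.42
  [6→7]: (9.58+6.95)/2 × 1 = 8.265
  [7→13]: (6.95+1.01)/2 × 6 = 23.88
  Sum = 161.74 mg/L·hr
transdermal patch tail: 1.01/0.321 = 3.146; AUC_ev,0→∞ = 161.74 + 3.146 = 164.886 mg/L·hr
F = (AUC_ev/D_ev)/(AUC_iv/D_iv) = (164.886/20)/(219.311/5) = 8.2443/43.8622 = 0.1880

F = 0.188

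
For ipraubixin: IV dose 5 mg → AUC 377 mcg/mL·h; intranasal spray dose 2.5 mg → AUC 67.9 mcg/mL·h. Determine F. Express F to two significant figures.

F = (AUC_ev / D_ev) / (AUC_iv / D_iv)
  = (67.9/2.5) / (377/5)
  = 27.16 / 75.4 = 0.3602

F = 0.36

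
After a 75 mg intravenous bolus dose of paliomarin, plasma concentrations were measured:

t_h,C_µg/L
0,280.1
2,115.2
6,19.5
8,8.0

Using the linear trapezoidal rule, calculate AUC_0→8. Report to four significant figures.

Trapezoidal AUC_0→8:
  [0→2]: (280.1+115.2)/2 × 2 = 395.3
  [2→6]: (115.2+19.5)/2 × 4 = 269.4
  [6→8]: (19.5+8.0)/2 × 2 = 27.5
  Sum = 692.2 µg/L·h

AUC = 692.2 µg/L·h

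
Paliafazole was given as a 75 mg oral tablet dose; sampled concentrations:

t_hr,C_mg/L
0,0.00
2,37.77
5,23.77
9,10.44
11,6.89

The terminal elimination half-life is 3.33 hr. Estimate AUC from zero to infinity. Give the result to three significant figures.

AUC = 249 mg/L·hr

Trapezoidal AUC_0→11:
  [0→2]: (0.00+37.77)/2 × 2 = 37.77
  [2→5]: (37.77+23.77)/2 × 3 = 92.31
  [5→9]: (23.77+10.44)/2 × 4 = 68.42
  [9→11]: (10.44+6.89)/2 × 2 = 17.33
  Sum = 215.83 mg/L·hr
k_e = ln2 / t½ = 0.693147 / 3.33 = 0.2082 hr^-1
Extrapolated tail: C_last / k_e = 6.89 / 0.2082 = 33.093
AUC_0→∞ = 215.83 + 33.093 = 248.923 mg/L·hr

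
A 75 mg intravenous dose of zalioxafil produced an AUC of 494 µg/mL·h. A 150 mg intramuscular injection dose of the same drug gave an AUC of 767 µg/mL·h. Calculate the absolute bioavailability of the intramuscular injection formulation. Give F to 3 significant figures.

F = (AUC_ev / D_ev) / (AUC_iv / D_iv)
  = (767/150) / (494/75)
  = 5.11333 / 6.58667 = 0.7763

F = 0.776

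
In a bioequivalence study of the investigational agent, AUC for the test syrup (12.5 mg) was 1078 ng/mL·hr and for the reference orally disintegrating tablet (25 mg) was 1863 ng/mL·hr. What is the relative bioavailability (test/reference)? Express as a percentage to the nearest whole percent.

F_rel = (AUC_test/D_test) / (AUC_ref/D_ref)
      = (1078/12.5) / (1863/25)
      = 86.24 / 74.52 = 1.1573 = 115.73%

F_rel = 116%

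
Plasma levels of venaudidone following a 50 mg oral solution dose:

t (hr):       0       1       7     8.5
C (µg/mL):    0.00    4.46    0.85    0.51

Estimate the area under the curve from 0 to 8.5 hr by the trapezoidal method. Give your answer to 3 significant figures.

Trapezoidal AUC_0→8.5:
  [0→1]: (0.00+4.46)/2 × 1 = 2.23
  [1→7]: (4.46+0.85)/2 × 6 = 15.93
  [7→8.5]: (0.85+0.51)/2 × 1.5 = 1.02
  Sum = 19.18 µg/mL·hr

AUC = 19.2 µg/mL·hr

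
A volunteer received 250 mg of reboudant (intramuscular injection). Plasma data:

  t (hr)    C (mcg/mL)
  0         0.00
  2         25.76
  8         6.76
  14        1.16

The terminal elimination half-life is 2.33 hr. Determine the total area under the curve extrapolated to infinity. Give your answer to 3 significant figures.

Trapezoidal AUC_0→14:
  [0→2]: (0.00+25.76)/2 × 2 = 25.76
  [2→8]: (25.76+6.76)/2 × 6 = 97.56
  [8→14]: (6.76+1.16)/2 × 6 = 23.76
  Sum = 147.08 mcg/mL·hr
k_e = ln2 / t½ = 0.693147 / 2.33 = 0.2975 hr^-1
Extrapolated tail: C_last / k_e = 1.16 / 0.2975 = 3.899
AUC_0→∞ = 147.08 + 3.899 = 150.979 mcg/mL·hr

AUC = 151 mcg/mL·hr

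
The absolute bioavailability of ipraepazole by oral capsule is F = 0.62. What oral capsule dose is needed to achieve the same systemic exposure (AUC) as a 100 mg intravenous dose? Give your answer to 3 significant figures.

D_oral = 161 mg

For equal systemic exposure: F × D_ev = D_iv
D_ev = D_iv / F = 100 / 0.62 = 161.29 mg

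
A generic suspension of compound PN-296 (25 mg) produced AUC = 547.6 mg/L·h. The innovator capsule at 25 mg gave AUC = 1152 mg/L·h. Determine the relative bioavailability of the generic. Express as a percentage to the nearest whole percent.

F_rel = 48%

F_rel = (AUC_test/D_test) / (AUC_ref/D_ref)
      = (547.6/25) / (1152/25)
      = 21.904 / 46.08 = 0.4753 = 47.53%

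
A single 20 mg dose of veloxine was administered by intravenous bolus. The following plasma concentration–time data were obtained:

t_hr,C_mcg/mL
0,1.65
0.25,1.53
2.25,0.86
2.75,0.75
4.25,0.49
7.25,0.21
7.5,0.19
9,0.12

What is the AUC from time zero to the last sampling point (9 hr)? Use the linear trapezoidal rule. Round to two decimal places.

AUC = 5.45 mcg/mL·hr

Trapezoidal AUC_0→9:
  [0→0.25]: (1.65+1.53)/2 × 0.25 = 0.3975
  [0.25→2.25]: (1.53+0.86)/2 × 2 = 2.39
  [2.25→2.75]: (0.86+0.75)/2 × 0.5 = 0.4025
  [2.75→4.25]: (0.75+0.49)/2 × 1.5 = 0.93
  [4.25→7.25]: (0.49+0.21)/2 × 3 = 1.05
  [7.25→7.5]: (0.21+0.19)/2 × 0.25 = 0.05
  [7.5→9]: (0.19+0.12)/2 × 1.5 = 0.2325
  Sum = 5.4525 mcg/mL·hr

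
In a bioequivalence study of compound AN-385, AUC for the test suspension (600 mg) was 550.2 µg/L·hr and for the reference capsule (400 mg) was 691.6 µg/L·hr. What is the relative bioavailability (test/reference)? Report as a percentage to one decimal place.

F_rel = 53.0%

F_rel = (AUC_test/D_test) / (AUC_ref/D_ref)
      = (550.2/600) / (691.6/400)
      = 0.917 / 1.729 = 0.5304 = 53.04%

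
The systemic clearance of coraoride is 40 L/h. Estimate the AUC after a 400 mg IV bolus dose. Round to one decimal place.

AUC_0→∞ = Dose_iv / CL
        = 400 / 40 = 10 mg/L·h

AUC = 10.0 mg/L·h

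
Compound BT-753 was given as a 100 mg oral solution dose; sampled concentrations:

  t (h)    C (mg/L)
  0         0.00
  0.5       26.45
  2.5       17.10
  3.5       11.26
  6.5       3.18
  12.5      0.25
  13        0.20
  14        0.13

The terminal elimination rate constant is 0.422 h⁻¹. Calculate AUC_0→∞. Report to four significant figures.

AUC = 96.88 mg/L·h

Trapezoidal AUC_0→14:
  [0→0.5]: (0.00+26.45)/2 × 0.5 = 6.6125
  [0.5→2.5]: (26.45+17.10)/2 × 2 = 43.55
  [2.5→3.5]: (17.10+11.26)/2 × 1 = 14.18
  [3.5→6.5]: (11.26+3.18)/2 × 3 = 21.66
  [6.5→12.5]: (3.18+0.25)/2 × 6 = 10.29
  [12.5→13]: (0.25+0.20)/2 × 0.5 = 0.1125
  [13→14]: (0.20+0.13)/2 × 1 = 0.165
  Sum = 96.57 mg/L·h
Extrapolated tail: C_last / k_e = 0.13 / 0.422 = 0.308
AUC_0→∞ = 96.57 + 0.308 = 96.878 mg/L·h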